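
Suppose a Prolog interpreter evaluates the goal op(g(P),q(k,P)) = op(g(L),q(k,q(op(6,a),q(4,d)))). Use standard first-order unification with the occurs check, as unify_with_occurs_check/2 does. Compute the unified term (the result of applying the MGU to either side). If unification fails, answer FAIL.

Decompose op/2: g(P) = g(L),  q(k,P) = q(k,q(op(6,a),q(4,d))).
Decompose g/1: P = L.
Bind P := L; substituting into the remaining equation gives: q(k,L) = q(k,q(op(6,a),q(4,d))).
Decompose q/2: k = k,  L = q(op(6,a),q(4,d)).
Delete trivial equation k = k.
Bind L := q(op(6,a),q(4,d)). Substituting into the earlier binding gives P := q(op(6,a),q(4,d)).
Applying the MGU to either side gives op(g(q(op(6,a),q(4,d))),q(k,q(op(6,a),q(4,d)))).

op(g(q(op(6,a),q(4,d))),q(k,q(op(6,a),q(4,d))))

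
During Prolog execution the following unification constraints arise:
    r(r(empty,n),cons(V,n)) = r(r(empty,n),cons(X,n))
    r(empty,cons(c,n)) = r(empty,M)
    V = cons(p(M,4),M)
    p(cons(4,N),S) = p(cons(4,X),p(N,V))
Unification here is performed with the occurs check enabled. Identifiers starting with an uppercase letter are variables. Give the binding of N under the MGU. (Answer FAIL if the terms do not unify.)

cons(p(cons(c,n),4),cons(c,n))

Decompose r/2: r(empty,n) = r(empty,n),  cons(V,n) = cons(X,n).
Delete trivial equation r(empty,n) = r(empty,n).
Decompose cons/2: V = X,  n = n.
Bind V := X; substituting into the 2 remaining equations that mention V gives: X = cons(p(M,4),M),  p(cons(4,N),S) = p(cons(4,X),p(N,X)).
Delete trivial equation n = n.
Decompose r/2: empty = empty,  cons(c,n) = M.
Delete trivial equation empty = empty.
Bind M := cons(c,n); substituting into the one remaining equation that mentions M gives: X = cons(p(cons(c,n),4),cons(c,n)).
Bind X := cons(p(cons(c,n),4),cons(c,n)); substituting into the remaining equation gives: p(cons(4,N),S) = p(cons(4,cons(p(cons(c,n),4),cons(c,n))),p(N,cons(p(cons(c,n),4),cons(c,n)))). Substituting into the earlier binding gives V := cons(p(cons(c,n),4),cons(c,n)).
Decompose p/2: cons(4,N) = cons(4,cons(p(cons(c,n),4),cons(c,n))),  S = p(N,cons(p(cons(c,n),4),cons(c,n))).
Decompose cons/2: 4 = 4,  N = cons(p(cons(c,n),4),cons(c,n)).
Delete trivial equation 4 = 4.
Bind N := cons(p(cons(c,n),4),cons(c,n)); substituting into the remaining equation gives: S = p(cons(p(cons(c,n),4),cons(c,n)),cons(p(cons(c,n),4),cons(c,n))).
Bind S := p(cons(p(cons(c,n),4),cons(c,n)),cons(p(cons(c,n),4),cons(c,n))).
MGU = { V = cons(p(cons(c,n),4),cons(c,n)), M = cons(c,n), X = cons(p(cons(c,n),4),cons(c,n)), N = cons(p(cons(c,n),4),cons(c,n)), S = p(cons(p(cons(c,n),4),cons(c,n)),cons(p(cons(c,n),4),cons(c,n))) }, so N = cons(p(cons(c,n),4),cons(c,n)).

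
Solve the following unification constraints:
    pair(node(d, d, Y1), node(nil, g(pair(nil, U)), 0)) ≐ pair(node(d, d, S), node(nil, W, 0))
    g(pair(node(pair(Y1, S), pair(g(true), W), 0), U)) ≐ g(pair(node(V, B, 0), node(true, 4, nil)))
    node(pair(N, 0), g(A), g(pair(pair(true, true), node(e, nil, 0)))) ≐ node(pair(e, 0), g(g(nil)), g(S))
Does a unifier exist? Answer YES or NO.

YES

Decompose pair/2: node(d, d, Y1) ≐ node(d, d, S),  node(nil, g(pair(nil, U)), 0) ≐ node(nil, W, 0).
Decompose node/3: d ≐ d,  d ≐ d,  Y1 ≐ S.
Delete trivial equation d ≐ d.
Delete trivial equation d ≐ d.
Bind Y1 := S; substituting into the one remaining equation that mentions Y1 gives: g(pair(node(pair(S, S), pair(g(true), W), 0), U)) ≐ g(pair(node(V, B, 0), node(true, 4, nil))).
Decompose node/3: nil ≐ nil,  g(pair(nil, U)) ≐ W,  0 ≐ 0.
Delete trivial equation nil ≐ nil.
Bind W := g(pair(nil, U)); substituting into the one remaining equation that mentions W gives: g(pair(node(pair(S, S), pair(g(true), g(pair(nil, U))), 0), U)) ≐ g(pair(node(V, B, 0), node(true, 4, nil))).
Delete trivial equation 0 ≐ 0.
Decompose g/1: pair(node(pair(S, S), pair(g(true), g(pair(nil, U))), 0), U) ≐ pair(node(V, B, 0), node(true, 4, nil)).
Decompose pair/2: node(pair(S, S), pair(g(true), g(pair(nil, U))), 0) ≐ node(V, B, 0),  U ≐ node(true, 4, nil).
Decompose node/3: pair(S, S) ≐ V,  pair(g(true), g(pair(nil, U))) ≐ B,  0 ≐ 0.
Bind V := pair(S, S); no other remaining equation mentions V.
Bind B := pair(g(true), g(pair(nil, U))); no other remaining equation mentions B.
Delete trivial equation 0 ≐ 0.
Bind U := node(true, 4, nil); no other remaining equation mentions U. Substituting into the earlier bindings gives W := g(pair(nil, node(true, 4, nil))), B := pair(g(true), g(pair(nil, node(true, 4, nil)))).
Decompose node/3: pair(N, 0) ≐ pair(e, 0),  g(A) ≐ g(g(nil)),  g(pair(pair(true, true), node(e, nil, 0))) ≐ g(S).
Decompose pair/2: N ≐ e,  0 ≐ 0.
Bind N := e; no other remaining equation mentions N.
Delete trivial equation 0 ≐ 0.
Decompose g/1: A ≐ g(nil).
Bind A := g(nil); no other remaining equation mentions A.
Decompose g/1: pair(pair(true, true), node(e, nil, 0)) ≐ S.
Bind S := pair(pair(true, true), node(e, nil, 0)). Substituting into the earlier bindings gives Y1 := pair(pair(true, true), node(e, nil, 0)), V := pair(pair(pair(true, true), node(e, nil, 0)), pair(pair(true, true), node(e, nil, 0))).
No equations remain and no clash or occurs-check failure arose, so a unifier exists.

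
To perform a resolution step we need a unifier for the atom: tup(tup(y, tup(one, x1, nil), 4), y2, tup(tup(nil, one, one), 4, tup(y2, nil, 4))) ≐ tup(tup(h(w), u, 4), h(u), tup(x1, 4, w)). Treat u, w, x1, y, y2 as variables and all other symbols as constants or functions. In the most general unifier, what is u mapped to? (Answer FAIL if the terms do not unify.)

Decompose tup/3: tup(y, tup(one, x1, nil), 4) ≐ tup(h(w), u, 4),  y2 ≐ h(u),  tup(tup(nil, one, one), 4, tup(y2, nil, 4)) ≐ tup(x1, 4, w).
Decompose tup/3: y ≐ h(w),  tup(one, x1, nil) ≐ u,  4 ≐ 4.
Bind y := h(w); no other remaining equation mentions y.
Bind u := tup(one, x1, nil); substituting into the one remaining equation that mentions u gives: y2 ≐ h(tup(one, x1, nil)).
Delete trivial equation 4 ≐ 4.
Bind y2 := h(tup(one, x1, nil)); substituting into the remaining equation gives: tup(tup(nil, one, one), 4, tup(h(tup(one, x1, nil)), nil, 4)) ≐ tup(x1, 4, w).
Decompose tup/3: tup(nil, one, one) ≐ x1,  4 ≐ 4,  tup(h(tup(one, x1, nil)), nil, 4) ≐ w.
Bind x1 := tup(nil, one, one); substituting into the one remaining equation that mentions x1 gives: tup(h(tup(one, tup(nil, one, one), nil)), nil, 4) ≐ w. Substituting into the earlier bindings gives u := tup(one, tup(nil, one, one), nil), y2 := h(tup(one, tup(nil, one, one), nil)).
Delete trivial equation 4 ≐ 4.
Bind w := tup(h(tup(one, tup(nil, one, one), nil)), nil, 4). Substituting into the earlier binding gives y := h(tup(h(tup(one, tup(nil, one, one), nil)), nil, 4)).
MGU = { y := h(tup(h(tup(one, tup(nil, one, one), nil)), nil, 4)), u := tup(one, tup(nil, one, one), nil), y2 := h(tup(one, tup(nil, one, one), nil)), x1 := tup(nil, one, one), w := tup(h(tup(one, tup(nil, one, one), nil)), nil, 4) }, so u := tup(one, tup(nil, one, one), nil).

tup(one, tup(nil, one, one), nil)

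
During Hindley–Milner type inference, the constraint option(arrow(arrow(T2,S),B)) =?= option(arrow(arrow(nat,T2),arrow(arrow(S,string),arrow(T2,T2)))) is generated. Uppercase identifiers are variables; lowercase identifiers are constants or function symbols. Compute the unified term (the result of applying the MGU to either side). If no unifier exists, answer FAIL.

option(arrow(arrow(nat,nat),arrow(arrow(nat,string),arrow(nat,nat))))

Decompose option/1: arrow(arrow(T2,S),B) =?= arrow(arrow(nat,T2),arrow(arrow(S,string),arrow(T2,T2))).
Decompose arrow/2: arrow(T2,S) =?= arrow(nat,T2),  B =?= arrow(arrow(S,string),arrow(T2,T2)).
Decompose arrow/2: T2 =?= nat,  S =?= T2.
Bind T2 := nat; substituting into the remaining equations gives: S =?= nat,  B =?= arrow(arrow(S,string),arrow(nat,nat)).
Bind S := nat; substituting into the remaining equation gives: B =?= arrow(arrow(nat,string),arrow(nat,nat)).
Bind B := arrow(arrow(nat,string),arrow(nat,nat)).
Applying the MGU to either side gives option(arrow(arrow(nat,nat),arrow(arrow(nat,string),arrow(nat,nat)))).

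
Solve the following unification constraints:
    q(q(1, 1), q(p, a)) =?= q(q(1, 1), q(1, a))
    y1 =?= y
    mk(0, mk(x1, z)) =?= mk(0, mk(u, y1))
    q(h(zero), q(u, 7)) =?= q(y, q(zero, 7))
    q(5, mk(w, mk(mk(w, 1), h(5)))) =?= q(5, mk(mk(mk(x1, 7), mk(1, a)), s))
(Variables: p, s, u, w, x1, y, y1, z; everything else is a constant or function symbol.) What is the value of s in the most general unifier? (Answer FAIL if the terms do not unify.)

mk(mk(mk(mk(zero, 7), mk(1, a)), 1), h(5))

Decompose q/2: q(1, 1) =?= q(1, 1),  q(p, a) =?= q(1, a).
Delete trivial equation q(1, 1) =?= q(1, 1).
Decompose q/2: p =?= 1,  a =?= a.
Bind p := 1; no other remaining equation mentions p.
Delete trivial equation a =?= a.
Bind y1 := y; substituting into the one remaining equation that mentions y1 gives: mk(0, mk(x1, z)) =?= mk(0, mk(u, y)).
Decompose mk/2: 0 =?= 0,  mk(x1, z) =?= mk(u, y).
Delete trivial equation 0 =?= 0.
Decompose mk/2: x1 =?= u,  z =?= y.
Bind x1 := u; substituting into the one remaining equation that mentions x1 gives: q(5, mk(w, mk(mk(w, 1), h(5)))) =?= q(5, mk(mk(mk(u, 7), mk(1, a)), s)).
Bind z := y; no other remaining equation mentions z.
Decompose q/2: h(zero) =?= y,  q(u, 7) =?= q(zero, 7).
Bind y := h(zero); no other remaining equation mentions y. Substituting into the earlier bindings gives y1 := h(zero), z := h(zero).
Decompose q/2: u =?= zero,  7 =?= 7.
Bind u := zero; substituting into the one remaining equation that mentions u gives: q(5, mk(w, mk(mk(w, 1), h(5)))) =?= q(5, mk(mk(mk(zero, 7), mk(1, a)), s)). Substituting into the earlier binding gives x1 := zero.
Delete trivial equation 7 =?= 7.
Decompose q/2: 5 =?= 5,  mk(w, mk(mk(w, 1), h(5))) =?= mk(mk(mk(zero, 7), mk(1, a)), s).
Delete trivial equation 5 =?= 5.
Decompose mk/2: w =?= mk(mk(zero, 7), mk(1, a)),  mk(mk(w, 1), h(5)) =?= s.
Bind w := mk(mk(zero, 7), mk(1, a)); substituting into the remaining equation gives: mk(mk(mk(mk(zero, 7), mk(1, a)), 1), h(5)) =?= s.
Bind s := mk(mk(mk(mk(zero, 7), mk(1, a)), 1), h(5)).
MGU = { p := 1, y1 := h(zero), x1 := zero, z := h(zero), y := h(zero), u := zero, w := mk(mk(zero, 7), mk(1, a)), s := mk(mk(mk(mk(zero, 7), mk(1, a)), 1), h(5)) }, so s := mk(mk(mk(mk(zero, 7), mk(1, a)), 1), h(5)).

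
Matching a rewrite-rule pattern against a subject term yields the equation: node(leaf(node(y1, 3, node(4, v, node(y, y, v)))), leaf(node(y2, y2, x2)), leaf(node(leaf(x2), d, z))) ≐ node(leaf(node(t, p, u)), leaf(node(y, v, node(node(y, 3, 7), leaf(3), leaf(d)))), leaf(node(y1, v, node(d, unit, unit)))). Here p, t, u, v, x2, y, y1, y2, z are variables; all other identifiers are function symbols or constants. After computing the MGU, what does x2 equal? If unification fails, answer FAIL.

node(node(d, 3, 7), leaf(3), leaf(d))

Decompose node/3: leaf(node(y1, 3, node(4, v, node(y, y, v)))) ≐ leaf(node(t, p, u)),  leaf(node(y2, y2, x2)) ≐ leaf(node(y, v, node(node(y, 3, 7), leaf(3), leaf(d)))),  leaf(node(leaf(x2), d, z)) ≐ leaf(node(y1, v, node(d, unit, unit))).
Decompose leaf/1: node(y1, 3, node(4, v, node(y, y, v))) ≐ node(t, p, u).
Decompose node/3: y1 ≐ t,  3 ≐ p,  node(4, v, node(y, y, v)) ≐ u.
Bind y1 := t; substituting into the one remaining equation that mentions y1 gives: leaf(node(leaf(x2), d, z)) ≐ leaf(node(t, v, node(d, unit, unit))).
Bind p := 3; no other remaining equation mentions p.
Bind u := node(4, v, node(y, y, v)); no other remaining equation mentions u.
Decompose leaf/1: node(y2, y2, x2) ≐ node(y, v, node(node(y, 3, 7), leaf(3), leaf(d))).
Decompose node/3: y2 ≐ y,  y2 ≐ v,  x2 ≐ node(node(y, 3, 7), leaf(3), leaf(d)).
Bind y2 := y; substituting into the one remaining equation that mentions y2 gives: y ≐ v.
Bind y := v; substituting into the one remaining equation that mentions y gives: x2 ≐ node(node(v, 3, 7), leaf(3), leaf(d)). Substituting into the earlier bindings gives u := node(4, v, node(v, v, v)), y2 := v.
Bind x2 := node(node(v, 3, 7), leaf(3), leaf(d)); substituting into the remaining equation gives: leaf(node(leaf(node(node(v, 3, 7), leaf(3), leaf(d))), d, z)) ≐ leaf(node(t, v, node(d, unit, unit))).
Decompose leaf/1: node(leaf(node(node(v, 3, 7), leaf(3), leaf(d))), d, z) ≐ node(t, v, node(d, unit, unit)).
Decompose node/3: leaf(node(node(v, 3, 7), leaf(3), leaf(d))) ≐ t,  d ≐ v,  z ≐ node(d, unit, unit).
Bind t := leaf(node(node(v, 3, 7), leaf(3), leaf(d))); no other remaining equation mentions t. Substituting into the earlier binding gives y1 := leaf(node(node(v, 3, 7), leaf(3), leaf(d))).
Bind v := d; no other remaining equation mentions v. Substituting into the earlier bindings gives y1 := leaf(node(node(d, 3, 7), leaf(3), leaf(d))), u := node(4, d, node(d, d, d)), y2 := d, y := d, x2 := node(node(d, 3, 7), leaf(3), leaf(d)), t := leaf(node(node(d, 3, 7), leaf(3), leaf(d))).
Bind z := node(d, unit, unit).
MGU = { y1 ↦ leaf(node(node(d, 3, 7), leaf(3), leaf(d))), p ↦ 3, u ↦ node(4, d, node(d, d, d)), y2 ↦ d, y ↦ d, x2 ↦ node(node(d, 3, 7), leaf(3), leaf(d)), t ↦ leaf(node(node(d, 3, 7), leaf(3), leaf(d))), v ↦ d, z ↦ node(d, unit, unit) }, so x2 ↦ node(node(d, 3, 7), leaf(3), leaf(d)).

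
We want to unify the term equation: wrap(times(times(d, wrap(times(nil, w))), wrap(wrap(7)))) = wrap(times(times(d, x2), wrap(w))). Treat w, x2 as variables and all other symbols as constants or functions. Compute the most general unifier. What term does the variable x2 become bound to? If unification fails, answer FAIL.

wrap(times(nil, wrap(7)))

Decompose wrap/1: times(times(d, wrap(times(nil, w))), wrap(wrap(7))) = times(times(d, x2), wrap(w)).
Decompose times/2: times(d, wrap(times(nil, w))) = times(d, x2),  wrap(wrap(7)) = wrap(w).
Decompose times/2: d = d,  wrap(times(nil, w)) = x2.
Delete trivial equation d = d.
Bind x2 := wrap(times(nil, w)); no other remaining equation mentions x2.
Decompose wrap/1: wrap(7) = w.
Bind w := wrap(7). Substituting into the earlier binding gives x2 := wrap(times(nil, wrap(7))).
MGU = { x2 := wrap(times(nil, wrap(7))), w := wrap(7) }, so x2 := wrap(times(nil, wrap(7))).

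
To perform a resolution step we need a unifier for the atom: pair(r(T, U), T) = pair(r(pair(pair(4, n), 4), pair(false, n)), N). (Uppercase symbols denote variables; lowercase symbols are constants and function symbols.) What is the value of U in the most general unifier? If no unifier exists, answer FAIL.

Decompose pair/2: r(T, U) = r(pair(pair(4, n), 4), pair(false, n)),  T = N.
Decompose r/2: T = pair(pair(4, n), 4),  U = pair(false, n).
Bind T := pair(pair(4, n), 4); substituting into the one remaining equation that mentions T gives: pair(pair(4, n), 4) = N.
Bind U := pair(false, n); no other remaining equation mentions U.
Bind N := pair(pair(4, n), 4).
MGU = { T -> pair(pair(4, n), 4), U -> pair(false, n), N -> pair(pair(4, n), 4) }, so U -> pair(false, n).

pair(false, n)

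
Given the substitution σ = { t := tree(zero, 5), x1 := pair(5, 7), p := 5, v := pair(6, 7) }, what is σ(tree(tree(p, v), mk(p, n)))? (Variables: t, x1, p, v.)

tree(tree(5, pair(6, 7)), mk(5, n))

Replace each occurrence of p with 5.
Replace each occurrence of v with pair(6, 7).
Result: tree(tree(5, pair(6, 7)), mk(5, n)).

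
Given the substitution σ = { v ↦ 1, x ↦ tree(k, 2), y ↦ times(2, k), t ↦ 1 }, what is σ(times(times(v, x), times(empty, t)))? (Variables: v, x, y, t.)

times(times(1, tree(k, 2)), times(empty, 1))

Replace each occurrence of v with 1.
Replace each occurrence of x with tree(k, 2).
Replace each occurrence of t with 1.
Result: times(times(1, tree(k, 2)), times(empty, 1)).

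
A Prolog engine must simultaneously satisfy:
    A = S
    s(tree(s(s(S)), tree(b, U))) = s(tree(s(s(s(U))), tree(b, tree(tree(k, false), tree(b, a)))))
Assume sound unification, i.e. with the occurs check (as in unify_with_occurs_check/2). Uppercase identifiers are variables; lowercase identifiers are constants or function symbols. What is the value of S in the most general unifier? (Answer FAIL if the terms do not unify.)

s(tree(tree(k, false), tree(b, a)))

Bind A := S; no other remaining equation mentions A.
Decompose s/1: tree(s(s(S)), tree(b, U)) = tree(s(s(s(U))), tree(b, tree(tree(k, false), tree(b, a)))).
Decompose tree/2: s(s(S)) = s(s(s(U))),  tree(b, U) = tree(b, tree(tree(k, false), tree(b, a))).
Decompose s/1: s(S) = s(s(U)).
Decompose s/1: S = s(U).
Bind S := s(U); no other remaining equation mentions S. Substituting into the earlier binding gives A := s(U).
Decompose tree/2: b = b,  U = tree(tree(k, false), tree(b, a)).
Delete trivial equation b = b.
Bind U := tree(tree(k, false), tree(b, a)). Substituting into the earlier bindings gives A := s(tree(tree(k, false), tree(b, a))), S := s(tree(tree(k, false), tree(b, a))).
MGU = { A -> s(tree(tree(k, false), tree(b, a))), S -> s(tree(tree(k, false), tree(b, a))), U -> tree(tree(k, false), tree(b, a)) }, so S -> s(tree(tree(k, false), tree(b, a))).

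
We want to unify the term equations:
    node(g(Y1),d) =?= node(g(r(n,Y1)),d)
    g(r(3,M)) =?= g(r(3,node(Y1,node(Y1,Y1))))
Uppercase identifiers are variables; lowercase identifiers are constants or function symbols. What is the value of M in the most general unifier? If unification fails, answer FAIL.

FAIL

Decompose node/2: g(Y1) =?= g(r(n,Y1)),  d =?= d.
Decompose g/1: Y1 =?= r(n,Y1).
Occurs check fails: Y1 occurs in r(n,Y1); the equation Y1 =?= r(n,Y1) has no finite solution.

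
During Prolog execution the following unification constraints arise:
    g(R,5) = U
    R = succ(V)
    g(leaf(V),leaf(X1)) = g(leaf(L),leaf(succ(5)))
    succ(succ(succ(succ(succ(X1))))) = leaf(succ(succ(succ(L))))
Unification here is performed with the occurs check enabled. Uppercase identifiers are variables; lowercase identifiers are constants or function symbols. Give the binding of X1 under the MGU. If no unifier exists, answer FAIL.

Bind U := g(R,5); no other remaining equation mentions U.
Bind R := succ(V); no other remaining equation mentions R. Substituting into the earlier binding gives U := g(succ(V),5).
Decompose g/2: leaf(V) = leaf(L),  leaf(X1) = leaf(succ(5)).
Decompose leaf/1: V = L.
Bind V := L; no other remaining equation mentions V. Substituting into the earlier bindings gives U := g(succ(L),5), R := succ(L).
Decompose leaf/1: X1 = succ(5).
Bind X1 := succ(5); substituting into the remaining equation gives: succ(succ(succ(succ(succ(succ(5)))))) = leaf(succ(succ(succ(L)))).
Clash: head symbols differ (succ/1 vs leaf/1); no unifier exists.

FAIL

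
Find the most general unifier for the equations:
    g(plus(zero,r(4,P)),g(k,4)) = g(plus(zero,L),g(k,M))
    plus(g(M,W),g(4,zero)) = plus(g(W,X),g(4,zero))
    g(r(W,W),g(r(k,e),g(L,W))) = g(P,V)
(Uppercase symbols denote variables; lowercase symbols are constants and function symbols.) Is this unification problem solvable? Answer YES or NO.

Decompose g/2: plus(zero,r(4,P)) = plus(zero,L),  g(k,4) = g(k,M).
Decompose plus/2: zero = zero,  r(4,P) = L.
Delete trivial equation zero = zero.
Bind L := r(4,P); substituting into the one remaining equation that mentions L gives: g(r(W,W),g(r(k,e),g(r(4,P),W))) = g(P,V).
Decompose g/2: k = k,  4 = M.
Delete trivial equation k = k.
Bind M := 4; substituting into the one remaining equation that mentions M gives: plus(g(4,W),g(4,zero)) = plus(g(W,X),g(4,zero)).
Decompose plus/2: g(4,W) = g(W,X),  g(4,zero) = g(4,zero).
Decompose g/2: 4 = W,  W = X.
Bind W := 4; substituting into the 2 remaining equations that mention W gives: 4 = X,  g(r(4,4),g(r(k,e),g(r(4,P),4))) = g(P,V).
Bind X := 4; no other remaining equation mentions X.
Delete trivial equation g(4,zero) = g(4,zero).
Decompose g/2: r(4,4) = P,  g(r(k,e),g(r(4,P),4)) = V.
Bind P := r(4,4); substituting into the remaining equation gives: g(r(k,e),g(r(4,r(4,4)),4)) = V. Substituting into the earlier binding gives L := r(4,r(4,4)).
Bind V := g(r(k,e),g(r(4,r(4,4)),4)).
No equations remain and no clash or occurs-check failure arose, so a unifier exists.

YES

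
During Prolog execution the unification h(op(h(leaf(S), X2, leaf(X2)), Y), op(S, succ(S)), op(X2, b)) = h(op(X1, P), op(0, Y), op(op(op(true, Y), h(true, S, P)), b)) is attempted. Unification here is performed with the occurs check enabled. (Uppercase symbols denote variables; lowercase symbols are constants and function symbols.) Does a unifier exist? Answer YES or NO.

Decompose h/3: op(h(leaf(S), X2, leaf(X2)), Y) = op(X1, P),  op(S, succ(S)) = op(0, Y),  op(X2, b) = op(op(op(true, Y), h(true, S, P)), b).
Decompose op/2: h(leaf(S), X2, leaf(X2)) = X1,  Y = P.
Bind X1 := h(leaf(S), X2, leaf(X2)); no other remaining equation mentions X1.
Bind Y := P; substituting into the remaining equations gives: op(S, succ(S)) = op(0, P),  op(X2, b) = op(op(op(true, P), h(true, S, P)), b).
Decompose op/2: S = 0,  succ(S) = P.
Bind S := 0; substituting into the remaining equations gives: succ(0) = P,  op(X2, b) = op(op(op(true, P), h(true, 0, P)), b). Substituting into the earlier binding gives X1 := h(leaf(0), X2, leaf(X2)).
Bind P := succ(0); substituting into the remaining equation gives: op(X2, b) = op(op(op(true, succ(0)), h(true, 0, succ(0))), b). Substituting into the earlier binding gives Y := succ(0).
Decompose op/2: X2 = op(op(true, succ(0)), h(true, 0, succ(0))),  b = b.
Bind X2 := op(op(true, succ(0)), h(true, 0, succ(0))); no other remaining equation mentions X2. Substituting into the earlier binding gives X1 := h(leaf(0), op(op(true, succ(0)), h(true, 0, succ(0))), leaf(op(op(true, succ(0)), h(true, 0, succ(0))))).
Delete trivial equation b = b.
No equations remain and no clash or occurs-check failure arose, so a unifier exists.

YES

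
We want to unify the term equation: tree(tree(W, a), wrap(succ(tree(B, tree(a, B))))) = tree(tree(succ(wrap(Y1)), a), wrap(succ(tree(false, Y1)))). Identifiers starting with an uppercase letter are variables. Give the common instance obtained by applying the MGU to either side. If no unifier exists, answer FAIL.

tree(tree(succ(wrap(tree(a, false))), a), wrap(succ(tree(false, tree(a, false)))))

Decompose tree/2: tree(W, a) = tree(succ(wrap(Y1)), a),  wrap(succ(tree(B, tree(a, B)))) = wrap(succ(tree(false, Y1))).
Decompose tree/2: W = succ(wrap(Y1)),  a = a.
Bind W := succ(wrap(Y1)); no other remaining equation mentions W.
Delete trivial equation a = a.
Decompose wrap/1: succ(tree(B, tree(a, B))) = succ(tree(false, Y1)).
Decompose succ/1: tree(B, tree(a, B)) = tree(false, Y1).
Decompose tree/2: B = false,  tree(a, B) = Y1.
Bind B := false; substituting into the remaining equation gives: tree(a, false) = Y1.
Bind Y1 := tree(a, false). Substituting into the earlier binding gives W := succ(wrap(tree(a, false))).
Applying the MGU to either side gives tree(tree(succ(wrap(tree(a, false))), a), wrap(succ(tree(false, tree(a, false))))).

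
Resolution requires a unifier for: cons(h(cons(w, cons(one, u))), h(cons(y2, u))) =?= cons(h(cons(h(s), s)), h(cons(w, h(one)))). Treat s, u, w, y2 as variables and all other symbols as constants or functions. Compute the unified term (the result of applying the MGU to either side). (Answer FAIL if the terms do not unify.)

Decompose cons/2: h(cons(w, cons(one, u))) =?= h(cons(h(s), s)),  h(cons(y2, u)) =?= h(cons(w, h(one))).
Decompose h/1: cons(w, cons(one, u)) =?= cons(h(s), s).
Decompose cons/2: w =?= h(s),  cons(one, u) =?= s.
Bind w := h(s); substituting into the one remaining equation that mentions w gives: h(cons(y2, u)) =?= h(cons(h(s), h(one))).
Bind s := cons(one, u); substituting into the remaining equation gives: h(cons(y2, u)) =?= h(cons(h(cons(one, u)), h(one))). Substituting into the earlier binding gives w := h(cons(one, u)).
Decompose h/1: cons(y2, u) =?= cons(h(cons(one, u)), h(one)).
Decompose cons/2: y2 =?= h(cons(one, u)),  u =?= h(one).
Bind y2 := h(cons(one, u)); no other remaining equation mentions y2.
Bind u := h(one). Substituting into the earlier bindings gives w := h(cons(one, h(one))), s := cons(one, h(one)), y2 := h(cons(one, h(one))).
Applying the MGU to either side gives cons(h(cons(h(cons(one, h(one))), cons(one, h(one)))), h(cons(h(cons(one, h(one))), h(one)))).

cons(h(cons(h(cons(one, h(one))), cons(one, h(one)))), h(cons(h(cons(one, h(one))), h(one))))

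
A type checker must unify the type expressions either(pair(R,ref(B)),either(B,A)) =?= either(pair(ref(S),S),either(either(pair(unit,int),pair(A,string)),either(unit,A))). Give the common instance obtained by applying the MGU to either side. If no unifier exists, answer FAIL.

FAIL

Decompose either/2: pair(R,ref(B)) =?= pair(ref(S),S),  either(B,A) =?= either(either(pair(unit,int),pair(A,string)),either(unit,A)).
Decompose pair/2: R =?= ref(S),  ref(B) =?= S.
Bind R := ref(S); no other remaining equation mentions R.
Bind S := ref(B); no other remaining equation mentions S. Substituting into the earlier binding gives R := ref(ref(B)).
Decompose either/2: B =?= either(pair(unit,int),pair(A,string)),  A =?= either(unit,A).
Bind B := either(pair(unit,int),pair(A,string)); no other remaining equation mentions B. Substituting into the earlier bindings gives R := ref(ref(either(pair(unit,int),pair(A,string)))), S := ref(either(pair(unit,int),pair(A,string))).
Occurs check fails: A occurs in either(unit,A); the equation A =?= either(unit,A) has no finite solution.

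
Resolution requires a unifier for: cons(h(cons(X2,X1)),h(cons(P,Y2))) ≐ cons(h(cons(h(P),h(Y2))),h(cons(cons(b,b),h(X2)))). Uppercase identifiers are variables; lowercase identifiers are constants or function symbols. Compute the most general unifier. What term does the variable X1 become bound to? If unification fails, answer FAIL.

h(h(h(cons(b,b))))

Decompose cons/2: h(cons(X2,X1)) ≐ h(cons(h(P),h(Y2))),  h(cons(P,Y2)) ≐ h(cons(cons(b,b),h(X2))).
Decompose h/1: cons(X2,X1) ≐ cons(h(P),h(Y2)).
Decompose cons/2: X2 ≐ h(P),  X1 ≐ h(Y2).
Bind X2 := h(P); substituting into the one remaining equation that mentions X2 gives: h(cons(P,Y2)) ≐ h(cons(cons(b,b),h(h(P)))).
Bind X1 := h(Y2); no other remaining equation mentions X1.
Decompose h/1: cons(P,Y2) ≐ cons(cons(b,b),h(h(P))).
Decompose cons/2: P ≐ cons(b,b),  Y2 ≐ h(h(P)).
Bind P := cons(b,b); substituting into the remaining equation gives: Y2 ≐ h(h(cons(b,b))). Substituting into the earlier binding gives X2 := h(cons(b,b)).
Bind Y2 := h(h(cons(b,b))). Substituting into the earlier binding gives X1 := h(h(h(cons(b,b)))).
MGU = { X2 -> h(cons(b,b)), X1 -> h(h(h(cons(b,b)))), P -> cons(b,b), Y2 -> h(h(cons(b,b))) }, so X1 -> h(h(h(cons(b,b)))).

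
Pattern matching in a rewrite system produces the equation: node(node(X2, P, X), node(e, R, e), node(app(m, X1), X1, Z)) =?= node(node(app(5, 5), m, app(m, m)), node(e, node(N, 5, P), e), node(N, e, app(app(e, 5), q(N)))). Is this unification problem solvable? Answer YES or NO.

YES

Decompose node/3: node(X2, P, X) =?= node(app(5, 5), m, app(m, m)),  node(e, R, e) =?= node(e, node(N, 5, P), e),  node(app(m, X1), X1, Z) =?= node(N, e, app(app(e, 5), q(N))).
Decompose node/3: X2 =?= app(5, 5),  P =?= m,  X =?= app(m, m).
Bind X2 := app(5, 5); no other remaining equation mentions X2.
Bind P := m; substituting into the one remaining equation that mentions P gives: node(e, R, e) =?= node(e, node(N, 5, m), e).
Bind X := app(m, m); no other remaining equation mentions X.
Decompose node/3: e =?= e,  R =?= node(N, 5, m),  e =?= e.
Delete trivial equation e =?= e.
Bind R := node(N, 5, m); no other remaining equation mentions R.
Delete trivial equation e =?= e.
Decompose node/3: app(m, X1) =?= N,  X1 =?= e,  Z =?= app(app(e, 5), q(N)).
Bind N := app(m, X1); substituting into the one remaining equation that mentions N gives: Z =?= app(app(e, 5), q(app(m, X1))). Substituting into the earlier binding gives R := node(app(m, X1), 5, m).
Bind X1 := e; substituting into the remaining equation gives: Z =?= app(app(e, 5), q(app(m, e))). Substituting into the earlier bindings gives R := node(app(m, e), 5, m), N := app(m, e).
Bind Z := app(app(e, 5), q(app(m, e))).
No equations remain and no clash or occurs-check failure arose, so a unifier exists.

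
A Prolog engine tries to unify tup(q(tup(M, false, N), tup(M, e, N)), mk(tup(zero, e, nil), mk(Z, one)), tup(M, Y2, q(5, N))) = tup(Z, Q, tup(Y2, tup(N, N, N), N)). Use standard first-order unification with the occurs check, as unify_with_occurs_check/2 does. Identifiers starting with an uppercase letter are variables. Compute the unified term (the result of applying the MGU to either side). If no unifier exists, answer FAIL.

FAIL

Decompose tup/3: q(tup(M, false, N), tup(M, e, N)) = Z,  mk(tup(zero, e, nil), mk(Z, one)) = Q,  tup(M, Y2, q(5, N)) = tup(Y2, tup(N, N, N), N).
Bind Z := q(tup(M, false, N), tup(M, e, N)); substituting into the one remaining equation that mentions Z gives: mk(tup(zero, e, nil), mk(q(tup(M, false, N), tup(M, e, N)), one)) = Q.
Bind Q := mk(tup(zero, e, nil), mk(q(tup(M, false, N), tup(M, e, N)), one)); no other remaining equation mentions Q.
Decompose tup/3: M = Y2,  Y2 = tup(N, N, N),  q(5, N) = N.
Bind M := Y2; no other remaining equation mentions M. Substituting into the earlier bindings gives Z := q(tup(Y2, false, N), tup(Y2, e, N)), Q := mk(tup(zero, e, nil), mk(q(tup(Y2, false, N), tup(Y2, e, N)), one)).
Bind Y2 := tup(N, N, N); no other remaining equation mentions Y2. Substituting into the earlier bindings gives Z := q(tup(tup(N, N, N), false, N), tup(tup(N, N, N), e, N)), Q := mk(tup(zero, e, nil), mk(q(tup(tup(N, N, N), false, N), tup(tup(N, N, N), e, N)), one)), M := tup(N, N, N).
Occurs check fails: N occurs in q(5, N); the equation N = q(5, N) has no finite solution.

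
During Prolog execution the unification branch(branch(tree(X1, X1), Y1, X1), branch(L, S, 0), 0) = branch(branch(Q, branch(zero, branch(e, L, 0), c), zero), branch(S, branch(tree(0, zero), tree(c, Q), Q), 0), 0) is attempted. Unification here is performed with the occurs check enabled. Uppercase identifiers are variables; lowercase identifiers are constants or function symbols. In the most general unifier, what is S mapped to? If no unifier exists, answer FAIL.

Decompose branch/3: branch(tree(X1, X1), Y1, X1) = branch(Q, branch(zero, branch(e, L, 0), c), zero),  branch(L, S, 0) = branch(S, branch(tree(0, zero), tree(c, Q), Q), 0),  0 = 0.
Decompose branch/3: tree(X1, X1) = Q,  Y1 = branch(zero, branch(e, L, 0), c),  X1 = zero.
Bind Q := tree(X1, X1); substituting into the one remaining equation that mentions Q gives: branch(L, S, 0) = branch(S, branch(tree(0, zero), tree(c, tree(X1, X1)), tree(X1, X1)), 0).
Bind Y1 := branch(zero, branch(e, L, 0), c); no other remaining equation mentions Y1.
Bind X1 := zero; substituting into the one remaining equation that mentions X1 gives: branch(L, S, 0) = branch(S, branch(tree(0, zero), tree(c, tree(zero, zero)), tree(zero, zero)), 0). Substituting into the earlier binding gives Q := tree(zero, zero).
Decompose branch/3: L = S,  S = branch(tree(0, zero), tree(c, tree(zero, zero)), tree(zero, zero)),  0 = 0.
Bind L := S; no other remaining equation mentions L. Substituting into the earlier binding gives Y1 := branch(zero, branch(e, S, 0), c).
Bind S := branch(tree(0, zero), tree(c, tree(zero, zero)), tree(zero, zero)); no other remaining equation mentions S. Substituting into the earlier bindings gives Y1 := branch(zero, branch(e, branch(tree(0, zero), tree(c, tree(zero, zero)), tree(zero, zero)), 0), c), L := branch(tree(0, zero), tree(c, tree(zero, zero)), tree(zero, zero)).
Delete trivial equation 0 = 0.
Delete trivial equation 0 = 0.
MGU = { Q ↦ tree(zero, zero), Y1 ↦ branch(zero, branch(e, branch(tree(0, zero), tree(c, tree(zero, zero)), tree(zero, zero)), 0), c), X1 ↦ zero, L ↦ branch(tree(0, zero), tree(c, tree(zero, zero)), tree(zero, zero)), S ↦ branch(tree(0, zero), tree(c, tree(zero, zero)), tree(zero, zero)) }, so S ↦ branch(tree(0, zero), tree(c, tree(zero, zero)), tree(zero, zero)).

branch(tree(0, zero), tree(c, tree(zero, zero)), tree(zero, zero))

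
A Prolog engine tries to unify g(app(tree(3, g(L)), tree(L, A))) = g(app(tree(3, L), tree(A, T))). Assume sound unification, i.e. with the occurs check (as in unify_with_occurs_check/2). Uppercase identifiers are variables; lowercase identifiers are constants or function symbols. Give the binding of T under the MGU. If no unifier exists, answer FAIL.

FAIL

Decompose g/1: app(tree(3, g(L)), tree(L, A)) = app(tree(3, L), tree(A, T)).
Decompose app/2: tree(3, g(L)) = tree(3, L),  tree(L, A) = tree(A, T).
Decompose tree/2: 3 = 3,  g(L) = L.
Delete trivial equation 3 = 3.
Occurs check fails: L occurs in g(L); the equation L = g(L) has no finite solution.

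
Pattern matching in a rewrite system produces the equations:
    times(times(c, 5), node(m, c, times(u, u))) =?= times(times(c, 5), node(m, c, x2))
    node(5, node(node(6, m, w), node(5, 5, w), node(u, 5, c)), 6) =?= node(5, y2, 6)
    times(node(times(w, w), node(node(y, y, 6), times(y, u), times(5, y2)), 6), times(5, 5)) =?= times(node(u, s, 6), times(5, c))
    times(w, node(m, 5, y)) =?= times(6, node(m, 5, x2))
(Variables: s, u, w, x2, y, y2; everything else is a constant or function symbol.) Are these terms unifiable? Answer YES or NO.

Decompose times/2: times(c, 5) =?= times(c, 5),  node(m, c, times(u, u)) =?= node(m, c, x2).
Delete trivial equation times(c, 5) =?= times(c, 5).
Decompose node/3: m =?= m,  c =?= c,  times(u, u) =?= x2.
Delete trivial equation m =?= m.
Delete trivial equation c =?= c.
Bind x2 := times(u, u); substituting into the one remaining equation that mentions x2 gives: times(w, node(m, 5, y)) =?= times(6, node(m, 5, times(u, u))).
Decompose node/3: 5 =?= 5,  node(node(6, m, w), node(5, 5, w), node(u, 5, c)) =?= y2,  6 =?= 6.
Delete trivial equation 5 =?= 5.
Bind y2 := node(node(6, m, w), node(5, 5, w), node(u, 5, c)); substituting into the one remaining equation that mentions y2 gives: times(node(times(w, w), node(node(y, y, 6), times(y, u), times(5, node(node(6, m, w), node(5, 5, w), node(u, 5, c)))), 6), times(5, 5)) =?= times(node(u, s, 6), times(5, c)).
Delete trivial equation 6 =?= 6.
Decompose times/2: node(times(w, w), node(node(y, y, 6), times(y, u), times(5, node(node(6, m, w), node(5, 5, w), node(u, 5, c)))), 6) =?= node(u, s, 6),  times(5, 5) =?= times(5, c).
Decompose node/3: times(w, w) =?= u,  node(node(y, y, 6), times(y, u), times(5, node(node(6, m, w), node(5, 5, w), node(u, 5, c)))) =?= s,  6 =?= 6.
Bind u := times(w, w); substituting into the 2 remaining equations that mention u gives: node(node(y, y, 6), times(y, times(w, w)), times(5, node(node(6, m, w), node(5, 5, w), node(times(w, w), 5, c)))) =?= s,  times(w, node(m, 5, y)) =?= times(6, node(m, 5, times(times(w, w), times(w, w)))). Substituting into the earlier bindings gives x2 := times(times(w, w), times(w, w)), y2 := node(node(6, m, w), node(5, 5, w), node(times(w, w), 5, c)).
Bind s := node(node(y, y, 6), times(y, times(w, w)), times(5, node(node(6, m, w), node(5, 5, w), node(times(w, w), 5, c)))); no other remaining equation mentions s.
Delete trivial equation 6 =?= 6.
Decompose times/2: 5 =?= 5,  5 =?= c.
Delete trivial equation 5 =?= 5.
Clash: constants 5 and c differ; no unifier exists.

NO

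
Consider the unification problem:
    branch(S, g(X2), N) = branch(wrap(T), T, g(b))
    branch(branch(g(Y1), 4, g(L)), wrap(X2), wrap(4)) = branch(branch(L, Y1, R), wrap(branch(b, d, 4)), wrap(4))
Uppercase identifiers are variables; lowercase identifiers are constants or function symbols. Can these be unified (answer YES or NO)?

Decompose branch/3: S = wrap(T),  g(X2) = T,  N = g(b).
Bind S := wrap(T); no other remaining equation mentions S.
Bind T := g(X2); no other remaining equation mentions T. Substituting into the earlier binding gives S := wrap(g(X2)).
Bind N := g(b); no other remaining equation mentions N.
Decompose branch/3: branch(g(Y1), 4, g(L)) = branch(L, Y1, R),  wrap(X2) = wrap(branch(b, d, 4)),  wrap(4) = wrap(4).
Decompose branch/3: g(Y1) = L,  4 = Y1,  g(L) = R.
Bind L := g(Y1); substituting into the one remaining equation that mentions L gives: g(g(Y1)) = R.
Bind Y1 := 4; substituting into the one remaining equation that mentions Y1 gives: g(g(4)) = R. Substituting into the earlier binding gives L := g(4).
Bind R := g(g(4)); no other remaining equation mentions R.
Decompose wrap/1: X2 = branch(b, d, 4).
Bind X2 := branch(b, d, 4); no other remaining equation mentions X2. Substituting into the earlier bindings gives S := wrap(g(branch(b, d, 4))), T := g(branch(b, d, 4)).
Delete trivial equation wrap(4) = wrap(4).
No equations remain and no clash or occurs-check failure arose, so a unifier exists.

YES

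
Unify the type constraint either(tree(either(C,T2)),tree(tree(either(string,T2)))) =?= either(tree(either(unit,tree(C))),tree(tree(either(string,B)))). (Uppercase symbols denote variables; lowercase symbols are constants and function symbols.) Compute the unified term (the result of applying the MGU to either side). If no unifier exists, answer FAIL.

Decompose either/2: tree(either(C,T2)) =?= tree(either(unit,tree(C))),  tree(tree(either(string,T2))) =?= tree(tree(either(string,B))).
Decompose tree/1: either(C,T2) =?= either(unit,tree(C)).
Decompose either/2: C =?= unit,  T2 =?= tree(C).
Bind C := unit; substituting into the one remaining equation that mentions C gives: T2 =?= tree(unit).
Bind T2 := tree(unit); substituting into the remaining equation gives: tree(tree(either(string,tree(unit)))) =?= tree(tree(either(string,B))).
Decompose tree/1: tree(either(string,tree(unit))) =?= tree(either(string,B)).
Decompose tree/1: either(string,tree(unit)) =?= either(string,B).
Decompose either/2: string =?= string,  tree(unit) =?= B.
Delete trivial equation string =?= string.
Bind B := tree(unit).
Applying the MGU to either side gives either(tree(either(unit,tree(unit))),tree(tree(either(string,tree(unit))))).

either(tree(either(unit,tree(unit))),tree(tree(either(string,tree(unit)))))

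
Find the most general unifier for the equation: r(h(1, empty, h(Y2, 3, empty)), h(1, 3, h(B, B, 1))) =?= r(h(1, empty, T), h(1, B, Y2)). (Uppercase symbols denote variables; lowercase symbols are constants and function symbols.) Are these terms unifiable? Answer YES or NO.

Decompose r/2: h(1, empty, h(Y2, 3, empty)) =?= h(1, empty, T),  h(1, 3, h(B, B, 1)) =?= h(1, B, Y2).
Decompose h/3: 1 =?= 1,  empty =?= empty,  h(Y2, 3, empty) =?= T.
Delete trivial equation 1 =?= 1.
Delete trivial equation empty =?= empty.
Bind T := h(Y2, 3, empty); no other remaining equation mentions T.
Decompose h/3: 1 =?= 1,  3 =?= B,  h(B, B, 1) =?= Y2.
Delete trivial equation 1 =?= 1.
Bind B := 3; substituting into the remaining equation gives: h(3, 3, 1) =?= Y2.
Bind Y2 := h(3, 3, 1). Substituting into the earlier binding gives T := h(h(3, 3, 1), 3, empty).
No equations remain and no clash or occurs-check failure arose, so a unifier exists.

YES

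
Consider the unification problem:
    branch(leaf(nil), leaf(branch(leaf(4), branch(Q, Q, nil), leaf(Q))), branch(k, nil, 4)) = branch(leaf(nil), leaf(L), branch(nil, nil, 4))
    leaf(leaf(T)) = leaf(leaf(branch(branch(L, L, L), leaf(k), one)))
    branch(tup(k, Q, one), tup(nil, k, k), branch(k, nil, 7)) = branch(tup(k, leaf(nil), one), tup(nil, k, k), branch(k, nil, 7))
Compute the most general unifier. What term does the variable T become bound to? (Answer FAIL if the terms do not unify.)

FAIL

Decompose branch/3: leaf(nil) = leaf(nil),  leaf(branch(leaf(4), branch(Q, Q, nil), leaf(Q))) = leaf(L),  branch(k, nil, 4) = branch(nil, nil, 4).
Delete trivial equation leaf(nil) = leaf(nil).
Decompose leaf/1: branch(leaf(4), branch(Q, Q, nil), leaf(Q)) = L.
Bind L := branch(leaf(4), branch(Q, Q, nil), leaf(Q)); substituting into the one remaining equation that mentions L gives: leaf(leaf(T)) = leaf(leaf(branch(branch(branch(leaf(4), branch(Q, Q, nil), leaf(Q)), branch(leaf(4), branch(Q, Q, nil), leaf(Q)), branch(leaf(4), branch(Q, Q, nil), leaf(Q))), leaf(k), one))).
Decompose branch/3: k = nil,  nil = nil,  4 = 4.
Clash: constants k and nil differ; no unifier exists.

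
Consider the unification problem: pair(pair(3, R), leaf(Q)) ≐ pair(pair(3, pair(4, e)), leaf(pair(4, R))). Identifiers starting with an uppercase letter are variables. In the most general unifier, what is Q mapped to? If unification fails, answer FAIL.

Decompose pair/2: pair(3, R) ≐ pair(3, pair(4, e)),  leaf(Q) ≐ leaf(pair(4, R)).
Decompose pair/2: 3 ≐ 3,  R ≐ pair(4, e).
Delete trivial equation 3 ≐ 3.
Bind R := pair(4, e); substituting into the remaining equation gives: leaf(Q) ≐ leaf(pair(4, pair(4, e))).
Decompose leaf/1: Q ≐ pair(4, pair(4, e)).
Bind Q := pair(4, pair(4, e)).
MGU = { R -> pair(4, e), Q -> pair(4, pair(4, e)) }, so Q -> pair(4, pair(4, e)).

pair(4, pair(4, e))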